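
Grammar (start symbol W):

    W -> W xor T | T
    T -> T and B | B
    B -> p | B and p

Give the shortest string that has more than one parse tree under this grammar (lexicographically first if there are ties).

length 1: no string has ≥2 trees
length 3: p and p has 2 parse trees

Two derivations of p and p:
  W ⇒ T ⇒ T and B ⇒ B and B ⇒ p and B ⇒ p and p
  W ⇒ T ⇒ B ⇒ B and p ⇒ p and p

p and p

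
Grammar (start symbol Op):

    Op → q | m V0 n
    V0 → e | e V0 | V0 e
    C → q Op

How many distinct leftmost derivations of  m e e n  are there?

2

Parse trees for m e e n:
  [Op m [V0 e [V0 e]] n]
  [Op m [V0 [V0 e] e] n]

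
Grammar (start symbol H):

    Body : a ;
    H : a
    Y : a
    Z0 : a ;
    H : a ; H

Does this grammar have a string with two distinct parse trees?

Only H is reachable from H; ignoring the rest: The reachable grammar is A → atom sep A | atom. Each atom is followed by either the separator (recurse) or end-of-string (stop) — no choice point.

Unambiguous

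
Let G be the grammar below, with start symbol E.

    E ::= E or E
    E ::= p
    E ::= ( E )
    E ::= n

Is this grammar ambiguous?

Witness: n or n or n

Derivation 1: E ⇒ E or E ⇒ E or E or E ⇒ n or E or E ⇒ n or n or E ⇒ n or n or n
Derivation 2: E ⇒ E or E ⇒ n or E ⇒ n or E or E ⇒ n or n or E ⇒ n or n or n

Two distinct leftmost derivations for the same string.

Ambiguous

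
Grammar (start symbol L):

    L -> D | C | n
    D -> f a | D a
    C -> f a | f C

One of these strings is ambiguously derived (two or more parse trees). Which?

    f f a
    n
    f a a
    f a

f a

f f a: 1 tree
n: 1 tree
f a a: 1 tree
f a: 2 trees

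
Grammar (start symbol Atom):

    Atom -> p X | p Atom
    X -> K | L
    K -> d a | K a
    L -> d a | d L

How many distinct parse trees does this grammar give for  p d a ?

Parse trees for p d a:
  [Atom p [X [K d a]]]
  [Atom p [X [L d a]]]

2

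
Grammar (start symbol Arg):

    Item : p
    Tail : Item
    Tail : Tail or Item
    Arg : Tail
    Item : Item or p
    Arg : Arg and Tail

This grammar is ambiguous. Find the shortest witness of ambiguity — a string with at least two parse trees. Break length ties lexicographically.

p or p

length 1: no string has ≥2 trees
length 3: p or p has 2 parse trees

Two derivations of p or p:
  Arg ⇒ Tail ⇒ Item ⇒ Item or p ⇒ p or p
  Arg ⇒ Tail ⇒ Tail or Item ⇒ Item or Item ⇒ p or Item ⇒ p or p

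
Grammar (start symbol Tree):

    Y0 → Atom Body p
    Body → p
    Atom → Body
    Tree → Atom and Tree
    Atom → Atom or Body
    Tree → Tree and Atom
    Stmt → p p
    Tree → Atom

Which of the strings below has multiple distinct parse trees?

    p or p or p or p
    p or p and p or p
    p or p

p or p or p or p: 1 tree
p or p and p or p: 2 trees
p or p: 1 tree

p or p and p or p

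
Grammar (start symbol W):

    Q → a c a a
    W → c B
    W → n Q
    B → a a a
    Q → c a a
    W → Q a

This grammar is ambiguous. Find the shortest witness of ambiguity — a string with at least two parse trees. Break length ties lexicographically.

length 4: c a a a has 2 parse trees

Two derivations of c a a a:
  W ⇒ c B ⇒ c a a a
  W ⇒ Q a ⇒ c a a a

c a a a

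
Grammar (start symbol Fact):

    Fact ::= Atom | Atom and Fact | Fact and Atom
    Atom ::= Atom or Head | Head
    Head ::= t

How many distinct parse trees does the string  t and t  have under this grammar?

Parse trees for t and t:
  [Fact [Atom [Head t]] and [Fact [Atom [Head t]]]]
  [Fact [Fact [Atom [Head t]]] and [Atom [Head t]]]

2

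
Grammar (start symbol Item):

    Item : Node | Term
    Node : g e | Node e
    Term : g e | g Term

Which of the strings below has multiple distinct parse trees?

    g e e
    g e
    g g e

g e

g e e: 1 tree
g e: 2 trees
g g e: 1 tree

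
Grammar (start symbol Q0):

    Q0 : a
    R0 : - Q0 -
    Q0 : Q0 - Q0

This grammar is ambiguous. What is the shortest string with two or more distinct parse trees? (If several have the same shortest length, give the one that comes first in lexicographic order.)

length 1: no string has ≥2 trees
length 3: no string has ≥2 trees
length 5: a - a - a has 2 parse trees

Two derivations of a - a - a:
  Q0 ⇒ Q0 - Q0 ⇒ a - Q0 ⇒ a - Q0 - Q0 ⇒ a - a - Q0 ⇒ a - a - a
  Q0 ⇒ Q0 - Q0 ⇒ Q0 - Q0 - Q0 ⇒ a - Q0 - Q0 ⇒ a - a - Q0 ⇒ a - a - a

a - a - a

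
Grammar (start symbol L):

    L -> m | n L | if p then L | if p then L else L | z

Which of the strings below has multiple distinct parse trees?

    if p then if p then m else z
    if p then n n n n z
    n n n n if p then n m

if p then if p then m else z

if p then if p then m else z: 2 trees
if p then n n n n z: 1 tree
n n n n if p then n m: 1 tree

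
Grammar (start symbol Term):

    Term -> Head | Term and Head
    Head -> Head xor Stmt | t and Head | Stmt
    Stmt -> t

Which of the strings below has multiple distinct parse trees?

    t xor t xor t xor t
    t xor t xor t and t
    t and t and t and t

t and t and t and t

t xor t xor t xor t: 1 tree
t xor t xor t and t: 1 tree
t and t and t and t: 8 trees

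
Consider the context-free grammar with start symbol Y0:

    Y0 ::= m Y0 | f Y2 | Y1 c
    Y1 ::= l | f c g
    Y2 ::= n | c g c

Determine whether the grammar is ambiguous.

Ambiguous

Witness: f c g c

Derivation 1: Y0 ⇒ f Y2 ⇒ f c g c
Derivation 2: Y0 ⇒ Y1 c ⇒ f c g c

Two distinct leftmost derivations for the same string.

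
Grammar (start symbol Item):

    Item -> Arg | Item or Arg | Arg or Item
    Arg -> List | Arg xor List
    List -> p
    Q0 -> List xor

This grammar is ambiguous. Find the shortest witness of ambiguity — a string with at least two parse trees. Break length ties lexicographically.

length 1: no string has ≥2 trees
length 3: p or p has 2 parse trees

Two derivations of p or p:
  Item ⇒ Item or Arg ⇒ Arg or Arg ⇒ List or Arg ⇒ p or Arg ⇒ p or List ⇒ p or p
  Item ⇒ Arg or Item ⇒ List or Item ⇒ p or Item ⇒ p or Arg ⇒ p or List ⇒ p or p

p or p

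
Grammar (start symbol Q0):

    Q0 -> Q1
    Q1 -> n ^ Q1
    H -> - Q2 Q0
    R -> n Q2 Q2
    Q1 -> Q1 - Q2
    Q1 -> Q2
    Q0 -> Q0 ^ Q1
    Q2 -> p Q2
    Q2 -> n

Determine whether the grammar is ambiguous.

Witness: n ^ n

Derivation 1: Q0 ⇒ Q1 ⇒ n ^ Q1 ⇒ n ^ Q2 ⇒ n ^ n
Derivation 2: Q0 ⇒ Q0 ^ Q1 ⇒ Q1 ^ Q1 ⇒ Q2 ^ Q1 ⇒ n ^ Q1 ⇒ n ^ Q2 ⇒ n ^ n

Two distinct leftmost derivations for the same string.

Ambiguous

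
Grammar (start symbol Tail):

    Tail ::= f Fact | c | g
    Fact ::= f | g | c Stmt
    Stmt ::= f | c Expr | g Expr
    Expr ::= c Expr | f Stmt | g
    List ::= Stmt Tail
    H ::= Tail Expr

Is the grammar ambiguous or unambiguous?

(List, H are unreachable from Tail, so their rules don't affect L(Tail).) Each reachable nonterminal has at most one production per leading terminal, and all productions are right-linear; the derivation is determined token-by-token.

Unambiguous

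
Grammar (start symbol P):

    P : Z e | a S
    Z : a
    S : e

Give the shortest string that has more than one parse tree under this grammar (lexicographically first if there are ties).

a e

length 2: a e has 2 parse trees

Two derivations of a e:
  P ⇒ Z e ⇒ a e
  P ⇒ a S ⇒ a e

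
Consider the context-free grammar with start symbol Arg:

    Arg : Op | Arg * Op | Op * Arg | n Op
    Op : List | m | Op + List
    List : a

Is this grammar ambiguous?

Witness: a * a

Derivation 1: Arg ⇒ Arg * Op ⇒ Op * Op ⇒ List * Op ⇒ a * Op ⇒ a * List ⇒ a * a
Derivation 2: Arg ⇒ Op * Arg ⇒ List * Arg ⇒ a * Arg ⇒ a * Op ⇒ a * List ⇒ a * a

Two distinct leftmost derivations for the same string.

Ambiguous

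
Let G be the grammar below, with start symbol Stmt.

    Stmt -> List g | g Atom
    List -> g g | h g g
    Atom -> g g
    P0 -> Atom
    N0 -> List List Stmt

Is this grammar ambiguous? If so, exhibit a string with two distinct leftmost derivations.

Witness: g g g

Derivation 1: Stmt ⇒ List g ⇒ g g g
Derivation 2: Stmt ⇒ g Atom ⇒ g g g

Two distinct leftmost derivations for the same string.

Ambiguous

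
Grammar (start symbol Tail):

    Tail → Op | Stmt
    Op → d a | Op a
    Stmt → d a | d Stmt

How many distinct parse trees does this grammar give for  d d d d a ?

1

Parse trees for d d d d a:
  [Tail [Stmt d [Stmt d [Stmt d [Stmt d a]]]]]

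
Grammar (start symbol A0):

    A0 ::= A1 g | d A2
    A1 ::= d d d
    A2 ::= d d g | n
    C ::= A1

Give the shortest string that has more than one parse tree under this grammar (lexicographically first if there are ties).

length 2: no string has ≥2 trees
length 4: d d d g has 2 parse trees

Two derivations of d d d g:
  A0 ⇒ A1 g ⇒ d d d g
  A0 ⇒ d A2 ⇒ d d d g

d d d g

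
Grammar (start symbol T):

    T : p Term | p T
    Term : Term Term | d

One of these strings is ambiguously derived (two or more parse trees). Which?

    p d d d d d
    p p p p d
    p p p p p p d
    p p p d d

p d d d d d

p d d d d d: 14 trees
p p p p d: 1 tree
p p p p p p d: 1 tree
p p p d d: 1 tree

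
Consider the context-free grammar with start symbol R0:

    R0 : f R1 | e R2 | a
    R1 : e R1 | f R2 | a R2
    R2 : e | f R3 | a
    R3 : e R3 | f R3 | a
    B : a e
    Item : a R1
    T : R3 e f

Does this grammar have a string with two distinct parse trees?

Unambiguous

(B, Item, T are unreachable from R0, so their rules don't affect L(R0).) Restricted to the reachable nonterminals, every rule has the form A → t or A → t B, and no two rules for the same A share a first terminal. The grammar encodes a DFA — one run per string.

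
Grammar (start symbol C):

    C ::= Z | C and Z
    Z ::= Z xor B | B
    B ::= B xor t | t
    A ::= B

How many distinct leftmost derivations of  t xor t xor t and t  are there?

4

Parse trees for t xor t xor t and t:
  [C [C [Z [Z [B t]] xor [B [B t] xor t]]] and [Z [B t]]]
  [C [C [Z [Z [Z [B t]] xor [B t]] xor [B t]]] and [Z [B t]]]
  [C [C [Z [Z [B [B t] xor t]] xor [B t]]] and [Z [B t]]]
  [C [C [Z [B [B [B t] xor t] xor t]]] and [Z [B t]]]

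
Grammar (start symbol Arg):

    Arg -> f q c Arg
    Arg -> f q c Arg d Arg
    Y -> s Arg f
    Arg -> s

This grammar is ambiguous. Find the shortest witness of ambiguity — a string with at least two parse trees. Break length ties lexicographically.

f q c f q c s d s

length 1: no string has ≥2 trees
length 4: no string has ≥2 trees
length 6: no string has ≥2 trees
length 7: no string has ≥2 trees
length 9: f q c f q c s d s has 2 parse trees

Two derivations of f q c f q c s d s:
  Arg ⇒ f q c Arg ⇒ f q c f q c Arg d Arg ⇒ f q c f q c s d Arg ⇒ f q c f q c s d s
  Arg ⇒ f q c Arg d Arg ⇒ f q c f q c Arg d Arg ⇒ f q c f q c s d Arg ⇒ f q c f q c s d s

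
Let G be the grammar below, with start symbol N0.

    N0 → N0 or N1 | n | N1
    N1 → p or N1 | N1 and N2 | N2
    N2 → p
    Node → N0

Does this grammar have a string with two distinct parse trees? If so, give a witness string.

Witness: p or p

Derivation 1: N0 ⇒ N0 or N1 ⇒ N1 or N1 ⇒ N2 or N1 ⇒ p or N1 ⇒ p or N2 ⇒ p or p
Derivation 2: N0 ⇒ N1 ⇒ p or N1 ⇒ p or N2 ⇒ p or p

Two distinct leftmost derivations for the same string.

Ambiguous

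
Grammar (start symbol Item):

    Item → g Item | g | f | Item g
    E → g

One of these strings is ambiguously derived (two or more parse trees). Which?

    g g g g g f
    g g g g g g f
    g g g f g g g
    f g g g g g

g g g f g g g

g g g g g f: 1 tree
g g g g g g f: 1 tree
g g g f g g g: 20 trees
f g g g g g: 1 tree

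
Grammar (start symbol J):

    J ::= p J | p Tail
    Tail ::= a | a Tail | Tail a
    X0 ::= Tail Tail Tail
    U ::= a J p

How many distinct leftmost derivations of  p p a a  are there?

2

Parse trees for p p a a:
  [J p [J p [Tail a [Tail a]]]]
  [J p [J p [Tail [Tail a] a]]]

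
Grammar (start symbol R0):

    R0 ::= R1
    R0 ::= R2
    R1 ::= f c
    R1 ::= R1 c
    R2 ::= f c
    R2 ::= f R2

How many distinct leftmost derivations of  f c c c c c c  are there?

Parse trees for f c c c c c c:
  [R0 [R1 [R1 [R1 [R1 [R1 [R1 f c] c] c] c] c] c]]

1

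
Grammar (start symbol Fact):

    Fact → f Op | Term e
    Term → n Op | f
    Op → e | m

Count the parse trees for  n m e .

1

Parse trees for n m e:
  [Fact [Term n [Op m]] e]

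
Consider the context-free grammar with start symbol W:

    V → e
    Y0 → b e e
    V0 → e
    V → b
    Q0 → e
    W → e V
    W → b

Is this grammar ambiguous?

(V0, Q0, Y0 are unreachable from W, so their rules don't affect L(W).) The reachable rules are right-linear with at most one rule per (nonterminal, next-terminal) pair. Each input token forces the next rule, so parsing is deterministic.

Unambiguous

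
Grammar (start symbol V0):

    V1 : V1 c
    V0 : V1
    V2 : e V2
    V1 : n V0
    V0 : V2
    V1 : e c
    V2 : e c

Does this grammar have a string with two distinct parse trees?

Witness: e c

Derivation 1: V0 ⇒ V1 ⇒ e c
Derivation 2: V0 ⇒ V2 ⇒ e c

Two distinct leftmost derivations for the same string.

Ambiguous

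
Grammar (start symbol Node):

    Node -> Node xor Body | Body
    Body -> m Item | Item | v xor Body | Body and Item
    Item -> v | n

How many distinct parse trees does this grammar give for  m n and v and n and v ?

1

Parse trees for m n and v and n and v:
  [Node [Body [Body [Body [Body m [Item n]] and [Item v]] and [Item n]] and [Item v]]]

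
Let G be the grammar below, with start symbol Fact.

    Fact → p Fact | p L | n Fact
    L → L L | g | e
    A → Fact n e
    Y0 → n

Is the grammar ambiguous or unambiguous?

Witness: p e e e

Derivation 1: Fact ⇒ p L ⇒ p L L ⇒ p L L L ⇒ p e L L ⇒ p e e L ⇒ p e e e
Derivation 2: Fact ⇒ p L ⇒ p L L ⇒ p e L ⇒ p e L L ⇒ p e e L ⇒ p e e e

Two distinct leftmost derivations for the same string.

Ambiguous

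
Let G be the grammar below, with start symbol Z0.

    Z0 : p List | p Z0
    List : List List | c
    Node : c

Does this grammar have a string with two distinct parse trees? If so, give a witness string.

Ambiguous

Witness: p c c c

Derivation 1: Z0 ⇒ p List ⇒ p List List ⇒ p List List List ⇒ p c List List ⇒ p c c List ⇒ p c c c
Derivation 2: Z0 ⇒ p List ⇒ p List List ⇒ p c List ⇒ p c List List ⇒ p c c List ⇒ p c c c

Two distinct leftmost derivations for the same string.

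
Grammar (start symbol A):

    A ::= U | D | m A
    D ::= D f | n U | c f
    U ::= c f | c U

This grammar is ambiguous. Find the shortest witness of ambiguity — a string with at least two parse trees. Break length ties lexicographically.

length 2: c f has 2 parse trees

Two derivations of c f:
  A ⇒ U ⇒ c f
  A ⇒ D ⇒ c f

c f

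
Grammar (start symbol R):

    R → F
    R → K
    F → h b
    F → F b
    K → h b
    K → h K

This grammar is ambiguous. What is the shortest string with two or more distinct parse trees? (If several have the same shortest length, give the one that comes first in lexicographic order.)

h b

length 2: h b has 2 parse trees

Two derivations of h b:
  R ⇒ F ⇒ h b
  R ⇒ K ⇒ h b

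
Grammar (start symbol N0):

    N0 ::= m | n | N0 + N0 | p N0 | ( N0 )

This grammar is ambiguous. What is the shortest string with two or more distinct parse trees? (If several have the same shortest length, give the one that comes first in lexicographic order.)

p m + m

length 1: no string has ≥2 trees
length 2: no string has ≥2 trees
length 3: no string has ≥2 trees
length 4: p m + m has 2 parse trees

Two derivations of p m + m:
  N0 ⇒ N0 + N0 ⇒ p N0 + N0 ⇒ p m + N0 ⇒ p m + m
  N0 ⇒ p N0 ⇒ p N0 + N0 ⇒ p m + N0 ⇒ p m + m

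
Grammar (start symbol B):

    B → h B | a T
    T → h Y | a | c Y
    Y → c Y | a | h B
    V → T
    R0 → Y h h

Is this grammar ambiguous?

(V, R0 are unreachable from B, so their rules don't affect L(B).) Each reachable nonterminal has at most one production per leading terminal, and all productions are right-linear; the derivation is determined token-by-token.

Unambiguous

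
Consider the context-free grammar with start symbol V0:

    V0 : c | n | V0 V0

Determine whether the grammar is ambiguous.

Ambiguous

Witness: c c c

Derivation 1: V0 ⇒ V0 V0 ⇒ c V0 ⇒ c V0 V0 ⇒ c c V0 ⇒ c c c
Derivation 2: V0 ⇒ V0 V0 ⇒ V0 V0 V0 ⇒ c V0 V0 ⇒ c c V0 ⇒ c c c

Two distinct leftmost derivations for the same string.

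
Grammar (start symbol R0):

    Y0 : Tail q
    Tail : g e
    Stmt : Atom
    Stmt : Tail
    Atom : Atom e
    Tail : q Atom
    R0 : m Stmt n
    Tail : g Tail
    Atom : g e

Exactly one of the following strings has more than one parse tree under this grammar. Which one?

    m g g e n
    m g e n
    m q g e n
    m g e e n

m g e n

m g g e n: 1 tree
m g e n: 2 trees
m q g e n: 1 tree
m g e e n: 1 tree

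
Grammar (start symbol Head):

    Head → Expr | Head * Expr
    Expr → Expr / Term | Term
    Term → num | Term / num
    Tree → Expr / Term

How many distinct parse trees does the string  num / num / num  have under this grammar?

4

Parse trees for num / num / num:
  [Head [Expr [Expr [Term num]] / [Term [Term num] / num]]]
  [Head [Expr [Expr [Expr [Term num]] / [Term num]] / [Term num]]]
  [Head [Expr [Expr [Term [Term num] / num]] / [Term num]]]
  [Head [Expr [Term [Term [Term num] / num] / num]]]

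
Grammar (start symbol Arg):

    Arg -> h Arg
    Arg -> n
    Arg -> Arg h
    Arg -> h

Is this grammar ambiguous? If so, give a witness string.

Ambiguous

Witness: h h

Derivation 1: Arg ⇒ h Arg ⇒ h h
Derivation 2: Arg ⇒ Arg h ⇒ h h

Two distinct leftmost derivations for the same string.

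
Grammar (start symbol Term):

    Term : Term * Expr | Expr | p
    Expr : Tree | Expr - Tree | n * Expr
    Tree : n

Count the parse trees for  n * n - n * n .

Parse trees for n * n - n * n:
  [Term [Term [Term [Expr [Tree n]]] * [Expr [Expr [Tree n]] - [Tree n]]] * [Expr [Tree n]]]
  [Term [Term [Expr [Expr n * [Expr [Tree n]]] - [Tree n]]] * [Expr [Tree n]]]
  [Term [Term [Expr n * [Expr [Expr [Tree n]] - [Tree n]]]] * [Expr [Tree n]]]

3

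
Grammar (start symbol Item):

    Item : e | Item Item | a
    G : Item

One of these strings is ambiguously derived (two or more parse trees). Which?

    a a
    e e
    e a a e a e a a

a a: 1 tree
e e: 1 tree
e a a e a e a a: 429 trees

e a a e a e a a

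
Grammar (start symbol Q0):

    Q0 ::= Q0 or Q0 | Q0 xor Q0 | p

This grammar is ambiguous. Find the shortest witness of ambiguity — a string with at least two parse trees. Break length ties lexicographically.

length 1: no string has ≥2 trees
length 3: no string has ≥2 trees
length 5: p or p or p has 2 parse trees

Two derivations of p or p or p:
  Q0 ⇒ Q0 or Q0 ⇒ Q0 or Q0 or Q0 ⇒ p or Q0 or Q0 ⇒ p or p or Q0 ⇒ p or p or p
  Q0 ⇒ Q0 or Q0 ⇒ p or Q0 ⇒ p or Q0 or Q0 ⇒ p or p or Q0 ⇒ p or p or p

p or p or p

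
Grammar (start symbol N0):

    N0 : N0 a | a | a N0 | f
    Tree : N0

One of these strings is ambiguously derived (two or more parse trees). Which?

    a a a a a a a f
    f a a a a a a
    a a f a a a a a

a a a a a a a f: 1 tree
f a a a a a a: 1 tree
a a f a a a a a: 21 trees

a a f a a a a a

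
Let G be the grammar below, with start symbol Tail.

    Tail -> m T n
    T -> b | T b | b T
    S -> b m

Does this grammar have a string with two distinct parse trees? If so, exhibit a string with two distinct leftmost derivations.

Ambiguous

Witness: m b b n

Derivation 1: Tail ⇒ m T n ⇒ m T b n ⇒ m b b n
Derivation 2: Tail ⇒ m T n ⇒ m b T n ⇒ m b b n

Two distinct leftmost derivations for the same string.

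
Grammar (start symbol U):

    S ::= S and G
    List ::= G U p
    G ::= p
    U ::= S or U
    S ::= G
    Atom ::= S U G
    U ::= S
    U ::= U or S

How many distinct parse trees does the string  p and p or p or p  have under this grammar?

Parse trees for p and p or p or p:
  [U [S [S [G p]] and [G p]] or [U [S [G p]] or [U [S [G p]]]]]
  [U [S [S [G p]] and [G p]] or [U [U [S [G p]]] or [S [G p]]]]
  [U [U [S [S [G p]] and [G p]] or [U [S [G p]]]] or [S [G p]]]
  [U [U [U [S [S [G p]] and [G p]]] or [S [G p]]] or [S [G p]]]

4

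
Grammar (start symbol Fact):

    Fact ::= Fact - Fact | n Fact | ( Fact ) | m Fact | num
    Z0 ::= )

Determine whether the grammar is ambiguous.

Ambiguous

Witness: m num - num

Derivation 1: Fact ⇒ Fact - Fact ⇒ m Fact - Fact ⇒ m num - Fact ⇒ m num - num
Derivation 2: Fact ⇒ m Fact ⇒ m Fact - Fact ⇒ m num - Fact ⇒ m num - num

Two distinct leftmost derivations for the same string.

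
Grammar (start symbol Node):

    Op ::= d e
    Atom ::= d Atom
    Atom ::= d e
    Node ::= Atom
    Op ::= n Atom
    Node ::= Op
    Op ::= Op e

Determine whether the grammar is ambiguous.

Witness: d e

Derivation 1: Node ⇒ Atom ⇒ d e
Derivation 2: Node ⇒ Op ⇒ d e

Two distinct leftmost derivations for the same string.

Ambiguous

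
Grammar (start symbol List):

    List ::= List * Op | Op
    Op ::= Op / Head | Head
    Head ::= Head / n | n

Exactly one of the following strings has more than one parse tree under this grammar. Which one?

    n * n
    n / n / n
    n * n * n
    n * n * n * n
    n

n * n: 1 tree
n / n / n: 4 trees
n * n * n: 1 tree
n * n * n * n: 1 tree
n: 1 tree

n / n / n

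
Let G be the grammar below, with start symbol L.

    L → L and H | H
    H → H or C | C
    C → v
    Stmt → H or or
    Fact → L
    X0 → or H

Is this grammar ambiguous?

Only L, H, C are reachable from L; ignoring the rest: This is a standard precedence ladder (L over H over C), with each level left-recursive on its own operator ('and' at L, 'or' at H). That structure is LR(1), hence unambiguous.

Unambiguous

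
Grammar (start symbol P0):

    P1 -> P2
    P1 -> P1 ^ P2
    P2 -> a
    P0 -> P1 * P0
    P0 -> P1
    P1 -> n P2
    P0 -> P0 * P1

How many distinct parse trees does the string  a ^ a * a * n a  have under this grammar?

4

Parse trees for a ^ a * a * n a:
  [P0 [P1 [P1 [P2 a]] ^ [P2 a]] * [P0 [P1 [P2 a]] * [P0 [P1 n [P2 a]]]]]
  [P0 [P1 [P1 [P2 a]] ^ [P2 a]] * [P0 [P0 [P1 [P2 a]]] * [P1 n [P2 a]]]]
  [P0 [P0 [P1 [P1 [P2 a]] ^ [P2 a]] * [P0 [P1 [P2 a]]]] * [P1 n [P2 a]]]
  [P0 [P0 [P0 [P1 [P1 [P2 a]] ^ [P2 a]]] * [P1 [P2 a]]] * [P1 n [P2 a]]]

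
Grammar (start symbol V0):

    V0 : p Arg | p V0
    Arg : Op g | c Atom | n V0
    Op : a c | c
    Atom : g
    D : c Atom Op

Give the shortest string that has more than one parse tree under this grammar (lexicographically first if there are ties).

p c g

length 3: p c g has 2 parse trees

Two derivations of p c g:
  V0 ⇒ p Arg ⇒ p Op g ⇒ p c g
  V0 ⇒ p Arg ⇒ p c Atom ⇒ p c g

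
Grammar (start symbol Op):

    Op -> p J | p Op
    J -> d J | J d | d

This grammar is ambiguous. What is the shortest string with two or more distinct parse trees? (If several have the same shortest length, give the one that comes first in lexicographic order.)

p d d

length 2: no string has ≥2 trees
length 3: p d d has 2 parse trees

Two derivations of p d d:
  Op ⇒ p J ⇒ p d J ⇒ p d d
  Op ⇒ p J ⇒ p J d ⇒ p d d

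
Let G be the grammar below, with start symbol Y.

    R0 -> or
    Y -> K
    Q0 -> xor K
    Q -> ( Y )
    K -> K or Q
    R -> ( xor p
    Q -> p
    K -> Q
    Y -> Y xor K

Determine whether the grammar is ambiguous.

Unambiguous

(R, R0, Q0 are unreachable from Y, so their rules don't affect L(Y).) The grammar is stratified — Y handles 'xor' (left-recursive), K handles 'or', Q atoms. Each operator has a fixed associativity and precedence level, so every string has one parse.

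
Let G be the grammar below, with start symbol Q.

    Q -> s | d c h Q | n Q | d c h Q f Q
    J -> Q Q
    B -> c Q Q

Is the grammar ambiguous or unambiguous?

Witness: d c h d c h s f s

Derivation 1: Q ⇒ d c h Q ⇒ d c h d c h Q f Q ⇒ d c h d c h s f Q ⇒ d c h d c h s f s
Derivation 2: Q ⇒ d c h Q f Q ⇒ d c h d c h Q f Q ⇒ d c h d c h s f Q ⇒ d c h d c h s f s

Two distinct leftmost derivations for the same string.

Ambiguous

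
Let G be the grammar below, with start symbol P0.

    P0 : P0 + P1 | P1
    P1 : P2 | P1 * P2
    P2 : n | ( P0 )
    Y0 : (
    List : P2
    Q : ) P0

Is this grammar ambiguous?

Unambiguous

Only P0, P1, P2 are reachable from P0; ignoring the rest: The grammar is stratified — P0 handles '+' (left-recursive), P1 handles '*', P2 atoms. Each operator has a fixed associativity and precedence level, so every string has one parse.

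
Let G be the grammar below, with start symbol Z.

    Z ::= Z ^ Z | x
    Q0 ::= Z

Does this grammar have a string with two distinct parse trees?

Ambiguous

Witness: x ^ x ^ x

Derivation 1: Z ⇒ Z ^ Z ⇒ Z ^ Z ^ Z ⇒ x ^ Z ^ Z ⇒ x ^ x ^ Z ⇒ x ^ x ^ x
Derivation 2: Z ⇒ Z ^ Z ⇒ x ^ Z ⇒ x ^ Z ^ Z ⇒ x ^ x ^ Z ⇒ x ^ x ^ x

Two distinct leftmost derivations for the same string.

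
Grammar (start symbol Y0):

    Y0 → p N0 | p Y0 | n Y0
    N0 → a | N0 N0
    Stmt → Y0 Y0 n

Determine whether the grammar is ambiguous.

Witness: p a a a

Derivation 1: Y0 ⇒ p N0 ⇒ p N0 N0 ⇒ p a N0 ⇒ p a N0 N0 ⇒ p a a N0 ⇒ p a a a
Derivation 2: Y0 ⇒ p N0 ⇒ p N0 N0 ⇒ p N0 N0 N0 ⇒ p a N0 N0 ⇒ p a a N0 ⇒ p a a a

Two distinct leftmost derivations for the same string.

Ambiguous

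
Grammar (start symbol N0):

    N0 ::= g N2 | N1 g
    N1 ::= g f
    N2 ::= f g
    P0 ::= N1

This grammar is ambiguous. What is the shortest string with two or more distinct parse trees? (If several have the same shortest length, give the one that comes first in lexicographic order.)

g f g

length 3: g f g has 2 parse trees

Two derivations of g f g:
  N0 ⇒ g N2 ⇒ g f g
  N0 ⇒ N1 g ⇒ g f g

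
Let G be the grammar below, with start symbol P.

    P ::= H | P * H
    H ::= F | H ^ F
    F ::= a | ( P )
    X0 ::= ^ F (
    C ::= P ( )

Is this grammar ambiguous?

(X0, C are unreachable from P, so their rules don't affect L(P).) The grammar is stratified — P handles '*' (left-recursive), H handles '^', F atoms. Each operator has a fixed associativity and precedence level, so every string has one parse.

Unambiguous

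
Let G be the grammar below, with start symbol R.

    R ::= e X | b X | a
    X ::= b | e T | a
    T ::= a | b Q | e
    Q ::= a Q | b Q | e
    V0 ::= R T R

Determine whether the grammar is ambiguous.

Unambiguous

Only R, X, T, Q are reachable from R; ignoring the rest: Restricted to the reachable nonterminals, every rule has the form A → t or A → t B, and no two rules for the same A share a first terminal. The grammar encodes a DFA — one run per string.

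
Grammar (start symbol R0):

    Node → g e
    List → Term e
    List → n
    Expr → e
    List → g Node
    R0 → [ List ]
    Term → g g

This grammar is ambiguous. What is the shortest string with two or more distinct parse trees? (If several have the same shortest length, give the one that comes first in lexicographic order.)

[ g g e ]

length 3: no string has ≥2 trees
length 5: [ g g e ] has 2 parse trees

Two derivations of [ g g e ]:
  R0 ⇒ [ List ] ⇒ [ Term e ] ⇒ [ g g e ]
  R0 ⇒ [ List ] ⇒ [ g Node ] ⇒ [ g g e ]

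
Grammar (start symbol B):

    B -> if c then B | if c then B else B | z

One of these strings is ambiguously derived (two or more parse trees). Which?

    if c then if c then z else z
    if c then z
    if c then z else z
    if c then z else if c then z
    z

if c then if c then z else z: 2 trees
if c then z: 1 tree
if c then z else z: 1 tree
if c then z else if c then z: 1 tree
z: 1 tree

if c then if c then z else z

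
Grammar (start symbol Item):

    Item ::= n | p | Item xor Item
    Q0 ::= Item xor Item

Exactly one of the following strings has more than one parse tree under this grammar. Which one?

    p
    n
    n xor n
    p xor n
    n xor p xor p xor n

n xor p xor p xor n

p: 1 tree
n: 1 tree
n xor n: 1 tree
p xor n: 1 tree
n xor p xor p xor n: 5 trees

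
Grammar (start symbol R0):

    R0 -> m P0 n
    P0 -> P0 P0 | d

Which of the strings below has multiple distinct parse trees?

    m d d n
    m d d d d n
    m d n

m d d d d n

m d d n: 1 tree
m d d d d n: 5 trees
m d n: 1 tree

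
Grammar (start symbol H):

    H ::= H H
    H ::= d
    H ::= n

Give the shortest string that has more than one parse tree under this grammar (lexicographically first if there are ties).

length 1: no string has ≥2 trees
length 2: no string has ≥2 trees
length 3: d d d has 2 parse trees

Two derivations of d d d:
  H ⇒ H H ⇒ H H H ⇒ d H H ⇒ d d H ⇒ d d d
  H ⇒ H H ⇒ d H ⇒ d H H ⇒ d d H ⇒ d d d

d d d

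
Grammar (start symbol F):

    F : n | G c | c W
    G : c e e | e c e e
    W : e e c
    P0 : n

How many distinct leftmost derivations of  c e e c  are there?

2

Parse trees for c e e c:
  [F [G c e e] c]
  [F c [W e e c]]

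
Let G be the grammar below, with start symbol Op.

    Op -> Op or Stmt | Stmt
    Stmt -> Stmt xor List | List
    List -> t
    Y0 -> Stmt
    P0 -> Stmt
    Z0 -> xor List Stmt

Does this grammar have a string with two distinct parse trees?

(Y0, P0, Z0 are unreachable from Op, so their rules don't affect L(Op).) This is a standard precedence ladder (Op over Stmt over List), with each level left-recursive on its own operator ('or' at Op, 'xor' at Stmt). That structure is LR(1), hence unambiguous.

Unambiguous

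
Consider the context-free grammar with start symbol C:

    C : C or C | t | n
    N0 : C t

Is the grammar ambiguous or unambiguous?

Witness: n or n or n

Derivation 1: C ⇒ C or C ⇒ C or C or C ⇒ n or C or C ⇒ n or n or C ⇒ n or n or n
Derivation 2: C ⇒ C or C ⇒ n or C ⇒ n or C or C ⇒ n or n or C ⇒ n or n or n

Two distinct leftmost derivations for the same string.

Ambiguous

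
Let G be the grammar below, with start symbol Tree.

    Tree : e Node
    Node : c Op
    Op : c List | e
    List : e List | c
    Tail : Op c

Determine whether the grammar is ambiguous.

Unambiguous

Only Tree, Node, Op, List are reachable from Tree; ignoring the rest: Each reachable nonterminal has at most one production per leading terminal, and all productions are right-linear; the derivation is determined token-by-token.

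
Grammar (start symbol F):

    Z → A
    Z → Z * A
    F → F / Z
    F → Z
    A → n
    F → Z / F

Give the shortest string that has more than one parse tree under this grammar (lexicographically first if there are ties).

length 1: no string has ≥2 trees
length 3: n / n has 2 parse trees

Two derivations of n / n:
  F ⇒ F / Z ⇒ Z / Z ⇒ A / Z ⇒ n / Z ⇒ n / A ⇒ n / n
  F ⇒ Z / F ⇒ A / F ⇒ n / F ⇒ n / Z ⇒ n / A ⇒ n / n

n / n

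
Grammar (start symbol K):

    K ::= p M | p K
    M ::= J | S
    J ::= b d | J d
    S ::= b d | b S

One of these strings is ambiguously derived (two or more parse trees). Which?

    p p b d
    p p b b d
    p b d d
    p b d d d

p p b d: 2 trees
p p b b d: 1 tree
p b d d: 1 tree
p b d d d: 1 tree

p p b d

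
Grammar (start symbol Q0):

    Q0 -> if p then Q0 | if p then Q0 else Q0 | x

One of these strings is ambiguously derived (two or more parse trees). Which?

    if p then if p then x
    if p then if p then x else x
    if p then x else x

if p then if p then x else x

if p then if p then x: 1 tree
if p then if p then x else x: 2 trees
if p then x else x: 1 tree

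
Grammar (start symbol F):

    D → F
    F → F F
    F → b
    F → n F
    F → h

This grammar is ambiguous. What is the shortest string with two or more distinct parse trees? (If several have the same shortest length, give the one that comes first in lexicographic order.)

length 1: no string has ≥2 trees
length 2: no string has ≥2 trees
length 3: b b b has 2 parse trees

Two derivations of b b b:
  F ⇒ F F ⇒ F F F ⇒ b F F ⇒ b b F ⇒ b b b
  F ⇒ F F ⇒ b F ⇒ b F F ⇒ b b F ⇒ b b b

b b b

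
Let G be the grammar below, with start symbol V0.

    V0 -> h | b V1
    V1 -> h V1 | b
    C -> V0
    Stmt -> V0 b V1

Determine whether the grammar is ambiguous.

Unambiguous

Only V0, V1 are reachable from V0; ignoring the rest: Each reachable nonterminal has at most one production per leading terminal, and all productions are right-linear; the derivation is determined token-by-token.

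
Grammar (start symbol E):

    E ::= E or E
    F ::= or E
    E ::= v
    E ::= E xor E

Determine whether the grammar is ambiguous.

Ambiguous

Witness: v or v or v

Derivation 1: E ⇒ E or E ⇒ E or E or E ⇒ v or E or E ⇒ v or v or E ⇒ v or v or v
Derivation 2: E ⇒ E or E ⇒ v or E ⇒ v or E or E ⇒ v or v or E ⇒ v or v or v

Two distinct leftmost derivations for the same string.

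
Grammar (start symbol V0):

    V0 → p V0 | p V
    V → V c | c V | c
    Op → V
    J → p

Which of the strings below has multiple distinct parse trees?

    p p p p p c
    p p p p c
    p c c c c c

p p p p p c: 1 tree
p p p p c: 1 tree
p c c c c c: 16 trees

p c c c c c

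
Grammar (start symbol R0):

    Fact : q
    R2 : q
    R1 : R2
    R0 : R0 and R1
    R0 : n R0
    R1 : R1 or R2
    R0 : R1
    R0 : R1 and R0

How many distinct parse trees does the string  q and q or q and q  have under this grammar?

4

Parse trees for q and q or q and q:
  [R0 [R0 [R0 [R1 [R2 q]]] and [R1 [R1 [R2 q]] or [R2 q]]] and [R1 [R2 q]]]
  [R0 [R0 [R1 [R2 q]] and [R0 [R1 [R1 [R2 q]] or [R2 q]]]] and [R1 [R2 q]]]
  [R0 [R1 [R2 q]] and [R0 [R0 [R1 [R1 [R2 q]] or [R2 q]]] and [R1 [R2 q]]]]
  [R0 [R1 [R2 q]] and [R0 [R1 [R1 [R2 q]] or [R2 q]] and [R0 [R1 [R2 q]]]]]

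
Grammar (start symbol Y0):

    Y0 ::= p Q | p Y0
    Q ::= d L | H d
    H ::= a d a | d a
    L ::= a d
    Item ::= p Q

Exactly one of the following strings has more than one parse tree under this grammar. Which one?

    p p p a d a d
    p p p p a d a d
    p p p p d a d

p p p p d a d

p p p a d a d: 1 tree
p p p p a d a d: 1 tree
p p p p d a d: 2 trees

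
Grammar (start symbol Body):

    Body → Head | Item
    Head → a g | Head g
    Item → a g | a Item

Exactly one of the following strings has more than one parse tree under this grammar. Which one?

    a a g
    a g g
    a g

a a g: 1 tree
a g g: 1 tree
a g: 2 trees

a g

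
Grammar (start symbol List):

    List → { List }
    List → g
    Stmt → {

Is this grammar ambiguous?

(Stmt is unreachable from List, so its rules don't affect L(List).) L(List) is { openⁿ atom closeⁿ : n ≥ 0 }. The bracket depth fixes n, and the derivation is forced at every step.

Unambiguous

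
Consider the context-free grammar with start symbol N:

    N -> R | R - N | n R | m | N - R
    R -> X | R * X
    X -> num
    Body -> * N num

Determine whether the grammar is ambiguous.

Witness: num - num

Derivation 1: N ⇒ R - N ⇒ X - N ⇒ num - N ⇒ num - R ⇒ num - X ⇒ num - num
Derivation 2: N ⇒ N - R ⇒ R - R ⇒ X - R ⇒ num - R ⇒ num - X ⇒ num - num

Two distinct leftmost derivations for the same string.

Ambiguous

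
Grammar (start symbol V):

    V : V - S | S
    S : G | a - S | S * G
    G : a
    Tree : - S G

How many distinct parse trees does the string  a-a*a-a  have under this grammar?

3

Parse trees for a-a*a-a:
  [V [V [V [S [G a]]] - [S [S [G a]] * [G a]]] - [S [G a]]]
  [V [V [S a - [S [S [G a]] * [G a]]]] - [S [G a]]]
  [V [V [S [S a - [S [G a]]] * [G a]]] - [S [G a]]]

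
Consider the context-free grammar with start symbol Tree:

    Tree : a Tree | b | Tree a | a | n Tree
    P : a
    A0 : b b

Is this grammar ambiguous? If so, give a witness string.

Witness: a a

Derivation 1: Tree ⇒ a Tree ⇒ a a
Derivation 2: Tree ⇒ Tree a ⇒ a a

Two distinct leftmost derivations for the same string.

Ambiguous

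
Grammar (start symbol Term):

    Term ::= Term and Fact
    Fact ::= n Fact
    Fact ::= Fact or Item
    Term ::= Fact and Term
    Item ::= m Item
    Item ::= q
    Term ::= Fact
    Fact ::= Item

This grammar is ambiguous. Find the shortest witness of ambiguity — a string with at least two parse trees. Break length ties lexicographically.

length 1: no string has ≥2 trees
length 2: no string has ≥2 trees
length 3: q and q has 2 parse trees

Two derivations of q and q:
  Term ⇒ Term and Fact ⇒ Fact and Fact ⇒ Item and Fact ⇒ q and Fact ⇒ q and Item ⇒ q and q
  Term ⇒ Fact and Term ⇒ Item and Term ⇒ q and Term ⇒ q and Fact ⇒ q and Item ⇒ q and q

q and q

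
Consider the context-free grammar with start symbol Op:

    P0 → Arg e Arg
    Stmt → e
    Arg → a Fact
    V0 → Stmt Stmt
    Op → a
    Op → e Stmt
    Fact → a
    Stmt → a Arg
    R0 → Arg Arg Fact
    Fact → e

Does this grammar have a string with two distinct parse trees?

(P0, R0, V0 are unreachable from Op, so their rules don't affect L(Op).) Each reachable nonterminal has at most one production per leading terminal, and all productions are right-linear; the derivation is determined token-by-token.

Unambiguous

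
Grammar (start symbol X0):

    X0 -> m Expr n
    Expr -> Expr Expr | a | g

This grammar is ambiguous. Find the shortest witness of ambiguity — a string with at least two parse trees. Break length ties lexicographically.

m a a a n

length 3: no string has ≥2 trees
length 4: no string has ≥2 trees
length 5: m a a a n has 2 parse trees

Two derivations of m a a a n:
  X0 ⇒ m Expr n ⇒ m Expr Expr n ⇒ m Expr Expr Expr n ⇒ m a Expr Expr n ⇒ m a a Expr n ⇒ m a a a n
  X0 ⇒ m Expr n ⇒ m Expr Expr n ⇒ m a Expr n ⇒ m a Expr Expr n ⇒ m a a Expr n ⇒ m a a a n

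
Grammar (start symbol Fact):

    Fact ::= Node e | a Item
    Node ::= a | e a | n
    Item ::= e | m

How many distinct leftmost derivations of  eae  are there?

Parse trees for eae:
  [Fact [Node e a] e]

1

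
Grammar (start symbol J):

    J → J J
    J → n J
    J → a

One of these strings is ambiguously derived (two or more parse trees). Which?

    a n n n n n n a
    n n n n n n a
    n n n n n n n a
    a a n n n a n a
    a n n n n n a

a n n n n n n a: 1 tree
n n n n n n a: 1 tree
n n n n n n n a: 1 tree
a a n n n a n a: 11 trees
a n n n n n a: 1 tree

a a n n n a n a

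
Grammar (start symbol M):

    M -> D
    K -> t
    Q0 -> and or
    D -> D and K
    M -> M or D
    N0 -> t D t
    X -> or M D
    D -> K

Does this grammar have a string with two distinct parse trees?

Unambiguous

Only M, D, K are reachable from M; ignoring the rest: The grammar is stratified — M handles 'or' (left-recursive), D handles 'and', K atoms. Each operator has a fixed associativity and precedence level, so every string has one parse.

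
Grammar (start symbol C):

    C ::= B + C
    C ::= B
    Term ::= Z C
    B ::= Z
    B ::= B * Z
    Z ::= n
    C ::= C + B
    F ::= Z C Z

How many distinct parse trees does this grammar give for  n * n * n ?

Parse trees for n * n * n:
  [C [B [B [B [Z n]] * [Z n]] * [Z n]]]

1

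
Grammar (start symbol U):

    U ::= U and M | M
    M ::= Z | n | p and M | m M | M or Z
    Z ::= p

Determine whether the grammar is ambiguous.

Ambiguous

Witness: p and n

Derivation 1: U ⇒ U and M ⇒ M and M ⇒ Z and M ⇒ p and M ⇒ p and n
Derivation 2: U ⇒ M ⇒ p and M ⇒ p and n

Two distinct leftmost derivations for the same string.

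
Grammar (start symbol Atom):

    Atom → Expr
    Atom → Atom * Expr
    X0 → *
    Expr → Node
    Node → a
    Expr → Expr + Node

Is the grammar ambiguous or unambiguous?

(X0 is unreachable from Atom, so its rules don't affect L(Atom).) This is a standard precedence ladder (Atom over Expr over Node), with each level left-recursive on its own operator ('*' at Atom, '+' at Expr). That structure is LR(1), hence unambiguous.

Unambiguous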